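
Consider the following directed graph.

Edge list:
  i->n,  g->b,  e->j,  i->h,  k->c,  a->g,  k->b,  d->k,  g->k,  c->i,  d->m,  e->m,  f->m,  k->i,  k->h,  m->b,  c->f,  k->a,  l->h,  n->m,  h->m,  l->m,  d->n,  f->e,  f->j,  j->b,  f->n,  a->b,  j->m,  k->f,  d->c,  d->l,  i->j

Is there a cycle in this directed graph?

Yes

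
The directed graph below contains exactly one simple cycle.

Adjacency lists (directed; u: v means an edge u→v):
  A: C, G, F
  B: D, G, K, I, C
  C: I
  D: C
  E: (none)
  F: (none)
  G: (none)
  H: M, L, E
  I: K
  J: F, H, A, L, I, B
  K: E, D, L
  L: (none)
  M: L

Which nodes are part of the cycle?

C, D, I, K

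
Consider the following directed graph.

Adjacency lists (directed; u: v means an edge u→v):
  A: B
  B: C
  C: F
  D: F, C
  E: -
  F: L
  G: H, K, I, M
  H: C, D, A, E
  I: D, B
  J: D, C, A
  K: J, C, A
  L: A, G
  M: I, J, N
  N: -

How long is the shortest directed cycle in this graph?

5

For each vertex v, BFS finds the shortest path from v back to v.
The shortest such closed walk is L → G → I → D → F → L, length 5.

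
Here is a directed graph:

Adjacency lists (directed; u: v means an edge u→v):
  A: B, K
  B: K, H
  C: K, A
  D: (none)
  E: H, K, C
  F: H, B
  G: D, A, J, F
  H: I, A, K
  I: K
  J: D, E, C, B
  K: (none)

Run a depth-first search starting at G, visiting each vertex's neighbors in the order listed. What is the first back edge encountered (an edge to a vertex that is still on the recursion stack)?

H->A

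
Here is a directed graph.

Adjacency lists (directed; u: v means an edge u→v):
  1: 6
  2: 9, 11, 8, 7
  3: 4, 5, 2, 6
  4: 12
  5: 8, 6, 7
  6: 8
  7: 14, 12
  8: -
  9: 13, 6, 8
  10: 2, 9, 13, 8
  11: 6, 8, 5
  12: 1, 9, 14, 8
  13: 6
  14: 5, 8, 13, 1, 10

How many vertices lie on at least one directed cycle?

A vertex is on a directed cycle iff it belongs to a strongly connected component of size ≥ 2 (or has a self-loop).
The vertices on cycles are {2, 5, 7, 10, 11, 12, 14} — 7 in total.

7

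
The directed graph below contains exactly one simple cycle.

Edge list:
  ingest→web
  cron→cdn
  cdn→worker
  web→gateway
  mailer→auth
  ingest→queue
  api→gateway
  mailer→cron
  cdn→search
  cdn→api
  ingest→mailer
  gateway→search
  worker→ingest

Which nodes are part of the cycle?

cdn, cron, ingest, mailer, worker

DFS with gray/black marking from worker:
worker gray
  ingest gray
    mailer gray
      auth gray
      auth black
      cron gray
        cdn gray
          cdn→worker: worker is gray → back edge
Back edge closes the cycle worker → ingest → mailer → cron → cdn → worker; its vertices are {cdn, cron, ingest, mailer, worker}.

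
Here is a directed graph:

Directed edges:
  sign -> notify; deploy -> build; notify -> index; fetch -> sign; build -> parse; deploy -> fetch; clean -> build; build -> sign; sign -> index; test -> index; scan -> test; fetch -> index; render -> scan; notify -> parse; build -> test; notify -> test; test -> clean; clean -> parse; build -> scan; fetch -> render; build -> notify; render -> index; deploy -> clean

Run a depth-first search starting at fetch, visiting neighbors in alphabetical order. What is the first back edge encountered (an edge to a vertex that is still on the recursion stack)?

notify->test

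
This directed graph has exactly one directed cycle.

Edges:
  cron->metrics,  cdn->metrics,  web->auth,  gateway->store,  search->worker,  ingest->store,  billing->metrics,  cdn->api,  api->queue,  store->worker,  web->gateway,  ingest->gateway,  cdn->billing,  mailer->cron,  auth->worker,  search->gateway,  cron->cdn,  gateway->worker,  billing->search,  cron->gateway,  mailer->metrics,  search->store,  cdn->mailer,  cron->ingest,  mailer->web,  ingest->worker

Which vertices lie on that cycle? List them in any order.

DFS with gray/black marking from cdn:
cdn gray
  mailer gray
    metrics gray
    metrics black
    cron gray
      ingest gray
        gateway gray
          worker gray
          worker black
          store gray
            store→worker: worker black — skip
          store black
        gateway black
        ingest→worker: worker black — skip
        ingest→store: store black — skip
      ingest black
      cron→metrics: metrics black — skip
      cron→gateway: gateway black — skip
      cron→cdn: cdn is gray → back edge
Back edge closes the cycle cdn → mailer → cron → cdn; its vertices are {cdn, cron, mailer}.

cdn, cron, mailer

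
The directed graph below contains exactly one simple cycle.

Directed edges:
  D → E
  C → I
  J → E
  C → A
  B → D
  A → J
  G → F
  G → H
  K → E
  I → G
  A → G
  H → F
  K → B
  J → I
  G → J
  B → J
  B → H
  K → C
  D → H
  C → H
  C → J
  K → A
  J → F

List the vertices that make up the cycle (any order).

DFS with gray/black marking from I:
I gray
  G gray
    F gray
    F black
    J gray
      J→I: I is gray → back edge
Back edge closes the cycle I → G → J → I; its vertices are {G, I, J}.

G, I, J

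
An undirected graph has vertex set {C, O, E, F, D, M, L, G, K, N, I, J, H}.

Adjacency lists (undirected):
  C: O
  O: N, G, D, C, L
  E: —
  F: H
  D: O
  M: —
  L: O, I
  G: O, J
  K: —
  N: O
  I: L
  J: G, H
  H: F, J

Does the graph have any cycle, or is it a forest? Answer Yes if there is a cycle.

No

DFS, tracking each vertex's parent; an edge to a visited non-parent vertex closes a cycle.
Start from D:
visit D (parent –)
  visit O (parent D)
    visit N (parent O)
      N–O: parent, skip
    visit G (parent O)
      G–O: parent, skip
      visit J (parent G)
        J–G: parent, skip
        visit H (parent J)
          visit F (parent H)
            F–H: parent, skip
          H–J: parent, skip
    O–D: parent, skip
    visit C (parent O)
      C–O: parent, skip
    visit L (parent O)
      L–O: parent, skip
      visit I (parent L)
        I–L: parent, skip
visit E (parent –)
visit M (parent –)
visit K (parent –)
No non-parent visited neighbor found — the graph is a forest.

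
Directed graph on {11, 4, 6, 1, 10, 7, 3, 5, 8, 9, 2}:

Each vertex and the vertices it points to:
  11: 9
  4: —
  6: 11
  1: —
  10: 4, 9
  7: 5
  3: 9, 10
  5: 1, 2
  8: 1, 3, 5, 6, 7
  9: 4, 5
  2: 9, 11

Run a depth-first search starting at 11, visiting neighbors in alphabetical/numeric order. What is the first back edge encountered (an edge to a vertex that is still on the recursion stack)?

DFS from 11 (visiting neighbors in alphabetical/numeric order); mark gray on enter, black on exit:
11 gray
  9 gray
    4 gray
    4 black
    5 gray
      1 gray
      1 black
      2 gray
        2→9: 9 is gray → back edge
First back edge: 2 → 9.

2→9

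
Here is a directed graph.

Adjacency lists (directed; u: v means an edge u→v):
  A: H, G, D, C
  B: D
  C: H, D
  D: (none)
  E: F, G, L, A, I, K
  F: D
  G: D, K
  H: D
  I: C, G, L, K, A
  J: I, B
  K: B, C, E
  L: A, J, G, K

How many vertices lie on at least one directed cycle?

7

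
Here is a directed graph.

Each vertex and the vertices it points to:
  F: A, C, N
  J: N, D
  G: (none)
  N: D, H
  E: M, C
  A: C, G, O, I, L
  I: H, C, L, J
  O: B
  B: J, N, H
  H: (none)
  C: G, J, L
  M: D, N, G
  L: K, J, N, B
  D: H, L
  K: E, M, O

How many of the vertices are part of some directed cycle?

10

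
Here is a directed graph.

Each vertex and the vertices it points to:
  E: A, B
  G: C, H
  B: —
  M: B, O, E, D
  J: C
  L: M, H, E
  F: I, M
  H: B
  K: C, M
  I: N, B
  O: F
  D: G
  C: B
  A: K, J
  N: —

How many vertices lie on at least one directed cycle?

6

A vertex is on a directed cycle iff it belongs to a strongly connected component of size ≥ 2 (or has a self-loop).
The vertices on cycles are {A, E, F, K, M, O} — 6 in total.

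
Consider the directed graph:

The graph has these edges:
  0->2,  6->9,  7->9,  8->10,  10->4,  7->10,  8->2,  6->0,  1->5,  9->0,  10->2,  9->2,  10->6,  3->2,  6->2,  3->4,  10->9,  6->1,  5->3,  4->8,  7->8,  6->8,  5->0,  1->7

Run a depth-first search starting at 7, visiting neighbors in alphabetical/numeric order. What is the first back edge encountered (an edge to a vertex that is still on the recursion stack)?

DFS from 7 (visiting neighbors in alphabetical/numeric order); mark gray on enter, black on exit:
7 gray
  8 gray
    2 gray
    2 black
    10 gray
      10→2: 2 black — skip
      4 gray
        4→8: 8 is gray → back edge
First back edge: 4 → 8.

4->8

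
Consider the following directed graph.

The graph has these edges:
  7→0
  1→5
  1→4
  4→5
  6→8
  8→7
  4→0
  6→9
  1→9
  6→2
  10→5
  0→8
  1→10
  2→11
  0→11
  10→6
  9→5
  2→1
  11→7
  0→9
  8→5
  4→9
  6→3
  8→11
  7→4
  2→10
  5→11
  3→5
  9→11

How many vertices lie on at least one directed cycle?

11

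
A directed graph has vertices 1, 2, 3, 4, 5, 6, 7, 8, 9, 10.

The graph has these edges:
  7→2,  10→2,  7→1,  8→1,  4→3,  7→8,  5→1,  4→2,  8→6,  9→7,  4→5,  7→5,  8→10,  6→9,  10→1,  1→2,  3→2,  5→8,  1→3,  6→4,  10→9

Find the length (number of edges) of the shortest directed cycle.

4

For each vertex v, BFS finds the shortest path from v back to v.
The shortest such closed walk is 6 → 9 → 7 → 8 → 6, length 4.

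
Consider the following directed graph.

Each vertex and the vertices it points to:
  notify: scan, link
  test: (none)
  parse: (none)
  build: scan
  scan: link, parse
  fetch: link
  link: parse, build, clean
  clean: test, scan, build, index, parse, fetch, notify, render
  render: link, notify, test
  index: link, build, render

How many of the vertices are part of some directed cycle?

8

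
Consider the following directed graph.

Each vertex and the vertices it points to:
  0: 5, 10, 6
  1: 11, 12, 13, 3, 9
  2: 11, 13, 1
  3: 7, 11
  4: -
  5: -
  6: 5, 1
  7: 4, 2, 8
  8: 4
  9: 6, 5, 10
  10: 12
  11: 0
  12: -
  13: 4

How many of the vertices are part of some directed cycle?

A vertex is on a directed cycle iff it belongs to a strongly connected component of size ≥ 2 (or has a self-loop).
The vertices on cycles are {0, 1, 2, 3, 6, 7, 9, 11} — 8 in total.

8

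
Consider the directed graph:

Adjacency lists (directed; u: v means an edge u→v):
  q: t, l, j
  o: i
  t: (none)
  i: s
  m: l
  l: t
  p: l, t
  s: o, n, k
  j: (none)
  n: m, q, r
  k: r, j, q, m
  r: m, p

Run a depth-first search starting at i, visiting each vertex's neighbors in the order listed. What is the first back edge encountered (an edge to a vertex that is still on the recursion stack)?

o→i

DFS from i (visiting each vertex's neighbors in the order listed); mark gray on enter, black on exit:
i gray
  s gray
    o gray
      o→i: i is gray → back edge
First back edge: o → i.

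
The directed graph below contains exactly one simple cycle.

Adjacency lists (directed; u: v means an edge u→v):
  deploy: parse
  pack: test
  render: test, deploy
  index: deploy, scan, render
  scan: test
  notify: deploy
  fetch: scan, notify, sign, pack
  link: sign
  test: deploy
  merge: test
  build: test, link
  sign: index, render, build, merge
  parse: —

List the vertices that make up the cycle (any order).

DFS with gray/black marking from sign:
sign gray
  index gray
    deploy gray
      parse gray
      parse black
    deploy black
    scan gray
      test gray
        test→deploy: deploy black — skip
      test black
    scan black
    render gray
      render→test: test black — skip
      render→deploy: deploy black — skip
    render black
  index black
  sign→render: render black — skip
  build gray
    build→test: test black — skip
    link gray
      link→sign: sign is gray → back edge
Back edge closes the cycle sign → build → link → sign; its vertices are {link, sign, build}.

link, sign, build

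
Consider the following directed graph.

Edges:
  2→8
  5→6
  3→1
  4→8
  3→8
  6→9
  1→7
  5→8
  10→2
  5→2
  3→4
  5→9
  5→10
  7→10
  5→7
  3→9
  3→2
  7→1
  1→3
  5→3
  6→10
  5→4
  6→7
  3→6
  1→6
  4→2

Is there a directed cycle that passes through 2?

2 lies on a cycle iff there is a path from 2 back to itself.
Exploring from 2, it never reaches itself; equivalently, its strongly connected component is a singleton.

No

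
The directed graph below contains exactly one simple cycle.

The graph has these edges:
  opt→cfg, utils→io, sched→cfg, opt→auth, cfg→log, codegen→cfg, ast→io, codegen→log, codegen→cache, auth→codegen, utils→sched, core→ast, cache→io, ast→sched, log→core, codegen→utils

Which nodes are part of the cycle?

DFS with gray/black marking from log:
log gray
  core gray
    ast gray
      io gray
      io black
      sched gray
        cfg gray
          cfg→log: log is gray → back edge
Back edge closes the cycle log → core → ast → sched → cfg → log; its vertices are {ast, cfg, log, core, sched}.

ast, cfg, log, core, sched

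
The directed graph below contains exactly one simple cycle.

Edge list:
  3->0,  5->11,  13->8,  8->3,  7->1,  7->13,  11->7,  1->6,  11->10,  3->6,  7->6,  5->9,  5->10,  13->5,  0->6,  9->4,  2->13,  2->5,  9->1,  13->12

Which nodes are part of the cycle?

DFS with gray/black marking from 13:
13 gray
  12 gray
  12 black
  8 gray
    3 gray
      0 gray
        6 gray
        6 black
      0 black
      3→6: 6 black — skip
    3 black
  8 black
  5 gray
    9 gray
      1 gray
        1→6: 6 black — skip
      1 black
      4 gray
      4 black
    9 black
    11 gray
      7 gray
        7→6: 6 black — skip
        7→1: 1 black — skip
        7→13: 13 is gray → back edge
Back edge closes the cycle 13 → 5 → 11 → 7 → 13; its vertices are {5, 7, 11, 13}.

5, 7, 11, 13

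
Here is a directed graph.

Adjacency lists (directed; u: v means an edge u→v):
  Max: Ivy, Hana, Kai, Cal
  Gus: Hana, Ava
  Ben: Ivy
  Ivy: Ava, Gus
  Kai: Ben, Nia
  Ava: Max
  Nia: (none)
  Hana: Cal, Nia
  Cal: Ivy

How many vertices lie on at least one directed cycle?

A vertex is on a directed cycle iff it belongs to a strongly connected component of size ≥ 2 (or has a self-loop).
The vertices on cycles are {Ava, Ben, Cal, Gus, Ivy, Kai, Max, Hana} — 8 in total.

8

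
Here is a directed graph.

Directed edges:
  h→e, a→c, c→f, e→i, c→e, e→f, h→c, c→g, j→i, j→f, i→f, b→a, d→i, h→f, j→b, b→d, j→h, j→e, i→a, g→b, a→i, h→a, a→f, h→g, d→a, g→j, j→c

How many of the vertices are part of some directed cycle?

A vertex is on a directed cycle iff it belongs to a strongly connected component of size ≥ 2 (or has a self-loop).
The vertices on cycles are {a, b, c, d, e, g, h, i, j} — 9 in total.

9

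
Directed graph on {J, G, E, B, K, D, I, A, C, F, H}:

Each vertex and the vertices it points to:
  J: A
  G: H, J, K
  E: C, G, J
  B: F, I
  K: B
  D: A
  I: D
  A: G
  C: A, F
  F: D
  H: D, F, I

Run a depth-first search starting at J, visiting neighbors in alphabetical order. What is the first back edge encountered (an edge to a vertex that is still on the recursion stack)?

D->A

DFS from J (visiting neighbors in alphabetical order); mark gray on enter, black on exit:
J gray
  A gray
    G gray
      H gray
        D gray
          D→A: A is gray → back edge
First back edge: D → A.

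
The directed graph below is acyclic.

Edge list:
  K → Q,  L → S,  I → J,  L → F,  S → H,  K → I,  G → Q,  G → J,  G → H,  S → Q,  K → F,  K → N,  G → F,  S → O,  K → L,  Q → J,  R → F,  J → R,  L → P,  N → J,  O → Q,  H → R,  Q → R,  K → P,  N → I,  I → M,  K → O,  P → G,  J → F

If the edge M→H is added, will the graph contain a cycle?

No

Adding M→H creates a cycle iff H can already reach M.
Explore from H: no path reaches M. The graph stays acyclic.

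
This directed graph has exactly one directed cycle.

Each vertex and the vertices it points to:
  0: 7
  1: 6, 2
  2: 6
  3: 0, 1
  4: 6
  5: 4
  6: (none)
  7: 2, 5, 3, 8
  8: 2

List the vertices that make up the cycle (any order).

DFS with gray/black marking from 7:
7 gray
  2 gray
    6 gray
    6 black
  2 black
  5 gray
    4 gray
      4→6: 6 black — skip
    4 black
  5 black
  3 gray
    0 gray
      0→7: 7 is gray → back edge
Back edge closes the cycle 7 → 3 → 0 → 7; its vertices are {0, 3, 7}.

0, 3, 7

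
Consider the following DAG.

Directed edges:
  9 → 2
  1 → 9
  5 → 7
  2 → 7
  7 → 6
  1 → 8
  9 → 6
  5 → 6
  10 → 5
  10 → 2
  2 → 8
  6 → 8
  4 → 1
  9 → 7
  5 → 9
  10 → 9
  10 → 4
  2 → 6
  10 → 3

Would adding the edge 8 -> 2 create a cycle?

Adding 8→2 creates a cycle iff 2 can already reach 8.
Path from 2: 2 → 8.
So 2 → … → 8 → 2 is a cycle.

Yes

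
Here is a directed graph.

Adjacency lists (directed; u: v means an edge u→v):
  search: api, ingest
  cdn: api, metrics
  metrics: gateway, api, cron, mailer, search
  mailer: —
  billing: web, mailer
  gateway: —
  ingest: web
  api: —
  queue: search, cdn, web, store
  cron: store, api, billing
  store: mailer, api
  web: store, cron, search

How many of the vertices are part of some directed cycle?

5

A vertex is on a directed cycle iff it belongs to a strongly connected component of size ≥ 2 (or has a self-loop).
The vertices on cycles are {web, cron, ingest, search, billing} — 5 in total.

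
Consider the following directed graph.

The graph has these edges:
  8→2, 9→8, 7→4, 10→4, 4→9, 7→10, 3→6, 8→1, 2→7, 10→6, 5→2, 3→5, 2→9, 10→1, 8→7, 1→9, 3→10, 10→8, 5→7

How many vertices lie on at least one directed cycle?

7

A vertex is on a directed cycle iff it belongs to a strongly connected component of size ≥ 2 (or has a self-loop).
The vertices on cycles are {1, 2, 4, 7, 8, 9, 10} — 7 in total.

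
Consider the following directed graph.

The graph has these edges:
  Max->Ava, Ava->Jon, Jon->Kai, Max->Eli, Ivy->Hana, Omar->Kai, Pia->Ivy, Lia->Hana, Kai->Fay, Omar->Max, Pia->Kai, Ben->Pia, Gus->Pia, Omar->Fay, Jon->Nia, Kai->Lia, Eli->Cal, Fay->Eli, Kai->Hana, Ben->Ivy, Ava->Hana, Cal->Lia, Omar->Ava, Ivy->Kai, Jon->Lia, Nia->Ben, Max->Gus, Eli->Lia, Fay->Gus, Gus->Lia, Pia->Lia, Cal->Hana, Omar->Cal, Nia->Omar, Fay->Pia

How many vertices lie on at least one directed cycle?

10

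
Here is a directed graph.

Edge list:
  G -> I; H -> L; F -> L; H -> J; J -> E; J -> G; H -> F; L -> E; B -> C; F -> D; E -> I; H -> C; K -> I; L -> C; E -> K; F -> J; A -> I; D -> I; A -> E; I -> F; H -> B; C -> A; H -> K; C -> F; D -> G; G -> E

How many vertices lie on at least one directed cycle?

10

A vertex is on a directed cycle iff it belongs to a strongly connected component of size ≥ 2 (or has a self-loop).
The vertices on cycles are {A, C, D, E, F, G, I, J, K, L} — 10 in total.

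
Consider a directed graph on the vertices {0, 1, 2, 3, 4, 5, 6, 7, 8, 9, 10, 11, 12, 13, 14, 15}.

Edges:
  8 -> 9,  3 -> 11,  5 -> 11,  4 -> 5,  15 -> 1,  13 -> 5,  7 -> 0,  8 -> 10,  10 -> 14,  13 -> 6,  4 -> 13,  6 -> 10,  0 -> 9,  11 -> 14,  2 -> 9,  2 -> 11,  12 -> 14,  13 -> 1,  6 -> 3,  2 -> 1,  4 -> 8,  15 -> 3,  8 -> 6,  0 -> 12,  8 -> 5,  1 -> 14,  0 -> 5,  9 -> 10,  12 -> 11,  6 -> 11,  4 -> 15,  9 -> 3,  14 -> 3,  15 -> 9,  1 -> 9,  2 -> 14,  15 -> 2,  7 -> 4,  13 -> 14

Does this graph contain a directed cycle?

DFS with white/gray/black marking, starting from 4:
4 gray
  15 gray
    9 gray
      3 gray
        11 gray
          14 gray
            14→3: 3 is gray → back edge
Back edge found, so a cycle exists: 3 → 11 → 14 → 3.

Yes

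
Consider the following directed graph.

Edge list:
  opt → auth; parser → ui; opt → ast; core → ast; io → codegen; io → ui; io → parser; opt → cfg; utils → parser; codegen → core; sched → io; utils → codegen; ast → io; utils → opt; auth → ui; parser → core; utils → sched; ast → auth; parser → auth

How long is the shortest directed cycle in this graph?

For each vertex v, BFS finds the shortest path from v back to v.
The shortest such closed walk is parser → core → ast → io → parser, length 4.

4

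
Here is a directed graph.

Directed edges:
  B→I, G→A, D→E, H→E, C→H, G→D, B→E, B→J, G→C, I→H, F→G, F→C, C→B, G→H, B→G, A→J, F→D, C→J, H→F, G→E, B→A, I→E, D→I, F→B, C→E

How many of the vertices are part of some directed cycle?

7

A vertex is on a directed cycle iff it belongs to a strongly connected component of size ≥ 2 (or has a self-loop).
The vertices on cycles are {B, C, D, F, G, H, I} — 7 in total.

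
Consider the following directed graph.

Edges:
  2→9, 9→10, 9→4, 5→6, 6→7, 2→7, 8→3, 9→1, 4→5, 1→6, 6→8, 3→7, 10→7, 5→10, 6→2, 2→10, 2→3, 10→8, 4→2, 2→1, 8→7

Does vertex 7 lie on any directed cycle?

No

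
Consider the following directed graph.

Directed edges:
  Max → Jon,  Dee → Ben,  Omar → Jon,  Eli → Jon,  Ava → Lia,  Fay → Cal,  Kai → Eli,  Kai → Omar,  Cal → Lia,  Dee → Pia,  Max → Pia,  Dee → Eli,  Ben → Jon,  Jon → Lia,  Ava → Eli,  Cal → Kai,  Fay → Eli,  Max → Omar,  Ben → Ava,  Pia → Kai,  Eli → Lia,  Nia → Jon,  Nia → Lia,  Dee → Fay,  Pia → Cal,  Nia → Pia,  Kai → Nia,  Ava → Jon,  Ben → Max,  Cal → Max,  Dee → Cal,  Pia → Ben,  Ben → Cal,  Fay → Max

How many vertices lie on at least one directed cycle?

A vertex is on a directed cycle iff it belongs to a strongly connected component of size ≥ 2 (or has a self-loop).
The vertices on cycles are {Ben, Cal, Kai, Max, Nia, Pia} — 6 in total.

6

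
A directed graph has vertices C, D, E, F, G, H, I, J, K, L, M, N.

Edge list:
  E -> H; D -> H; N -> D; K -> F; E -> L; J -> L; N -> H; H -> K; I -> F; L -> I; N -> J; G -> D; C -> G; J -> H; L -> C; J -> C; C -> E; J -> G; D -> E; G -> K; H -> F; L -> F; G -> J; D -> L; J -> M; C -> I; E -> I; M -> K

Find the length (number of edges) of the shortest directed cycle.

For each vertex v, BFS finds the shortest path from v back to v.
The shortest such closed walk is J → G → J, length 2.

2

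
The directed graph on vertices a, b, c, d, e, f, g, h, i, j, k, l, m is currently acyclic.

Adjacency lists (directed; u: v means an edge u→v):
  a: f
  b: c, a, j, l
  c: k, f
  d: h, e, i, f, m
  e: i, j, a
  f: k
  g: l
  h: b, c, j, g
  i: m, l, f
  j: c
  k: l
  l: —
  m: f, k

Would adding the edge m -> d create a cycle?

Yes

Adding m→d creates a cycle iff d can already reach m.
Path from d: d → m.
So d → … → m → d is a cycle.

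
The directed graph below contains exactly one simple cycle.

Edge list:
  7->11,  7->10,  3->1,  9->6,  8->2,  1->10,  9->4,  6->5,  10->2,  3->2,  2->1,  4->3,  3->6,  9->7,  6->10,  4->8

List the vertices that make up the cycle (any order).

1, 2, 10

DFS with gray/black marking from 10:
10 gray
  2 gray
    1 gray
      1→10: 10 is gray → back edge
Back edge closes the cycle 10 → 2 → 1 → 10; its vertices are {1, 2, 10}.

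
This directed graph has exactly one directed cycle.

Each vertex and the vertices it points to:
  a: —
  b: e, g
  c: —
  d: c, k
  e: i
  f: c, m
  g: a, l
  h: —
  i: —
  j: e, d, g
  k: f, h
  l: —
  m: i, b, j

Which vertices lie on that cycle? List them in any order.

d, f, j, k, m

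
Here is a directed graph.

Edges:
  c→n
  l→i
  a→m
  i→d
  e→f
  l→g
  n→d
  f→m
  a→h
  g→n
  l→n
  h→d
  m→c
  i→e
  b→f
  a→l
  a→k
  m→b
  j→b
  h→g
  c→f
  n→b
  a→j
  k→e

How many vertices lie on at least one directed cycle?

5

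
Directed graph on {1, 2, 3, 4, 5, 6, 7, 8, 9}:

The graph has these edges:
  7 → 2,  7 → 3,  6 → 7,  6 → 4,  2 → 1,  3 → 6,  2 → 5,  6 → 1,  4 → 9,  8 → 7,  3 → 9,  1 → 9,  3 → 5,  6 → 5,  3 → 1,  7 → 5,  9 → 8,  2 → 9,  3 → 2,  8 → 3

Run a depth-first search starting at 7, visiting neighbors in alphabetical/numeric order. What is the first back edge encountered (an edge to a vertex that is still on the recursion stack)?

DFS from 7 (visiting neighbors in alphabetical/numeric order); mark gray on enter, black on exit:
7 gray
  2 gray
    1 gray
      9 gray
        8 gray
          3 gray
            3→1: 1 is gray → back edge
First back edge: 3 → 1.

3→1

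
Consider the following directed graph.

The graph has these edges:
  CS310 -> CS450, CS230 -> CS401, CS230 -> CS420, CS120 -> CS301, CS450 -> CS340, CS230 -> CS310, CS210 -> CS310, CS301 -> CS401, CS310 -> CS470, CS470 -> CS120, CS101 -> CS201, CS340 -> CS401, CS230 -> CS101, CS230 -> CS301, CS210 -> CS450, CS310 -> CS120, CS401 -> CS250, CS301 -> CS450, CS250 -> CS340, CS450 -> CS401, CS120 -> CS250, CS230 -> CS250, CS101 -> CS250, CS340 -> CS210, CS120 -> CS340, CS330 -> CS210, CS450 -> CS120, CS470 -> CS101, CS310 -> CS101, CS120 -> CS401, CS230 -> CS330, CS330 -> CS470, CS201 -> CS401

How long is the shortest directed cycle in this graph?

3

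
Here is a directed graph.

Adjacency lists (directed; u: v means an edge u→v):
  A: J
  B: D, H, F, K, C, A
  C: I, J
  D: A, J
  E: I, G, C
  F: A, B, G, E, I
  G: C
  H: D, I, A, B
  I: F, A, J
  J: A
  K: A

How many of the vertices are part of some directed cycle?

9

A vertex is on a directed cycle iff it belongs to a strongly connected component of size ≥ 2 (or has a self-loop).
The vertices on cycles are {A, B, C, E, F, G, H, I, J} — 9 in total.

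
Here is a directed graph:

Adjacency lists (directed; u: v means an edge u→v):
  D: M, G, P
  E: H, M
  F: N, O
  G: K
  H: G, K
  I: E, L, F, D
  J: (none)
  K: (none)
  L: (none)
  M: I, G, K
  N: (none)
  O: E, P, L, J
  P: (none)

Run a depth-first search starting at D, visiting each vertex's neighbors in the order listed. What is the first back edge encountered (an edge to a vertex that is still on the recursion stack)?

E->M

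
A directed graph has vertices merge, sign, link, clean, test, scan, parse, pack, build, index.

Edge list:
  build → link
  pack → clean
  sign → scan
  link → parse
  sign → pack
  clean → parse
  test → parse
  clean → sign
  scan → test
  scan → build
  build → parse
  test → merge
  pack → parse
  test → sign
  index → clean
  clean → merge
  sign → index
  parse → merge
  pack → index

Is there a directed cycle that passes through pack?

pack is on a cycle iff pack can reach itself via ≥1 edge.
pack → clean → sign → pack — yes.

Yes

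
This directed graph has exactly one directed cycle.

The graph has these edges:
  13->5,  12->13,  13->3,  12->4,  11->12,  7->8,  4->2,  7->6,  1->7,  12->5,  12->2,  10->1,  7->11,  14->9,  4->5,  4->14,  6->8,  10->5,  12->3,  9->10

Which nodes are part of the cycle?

1, 4, 7, 9, 10, 11, 12, 14

DFS with gray/black marking from 1:
1 gray
  7 gray
    6 gray
      8 gray
      8 black
    6 black
    11 gray
      12 gray
        4 gray
          14 gray
            9 gray
              10 gray
                5 gray
                5 black
                10→1: 1 is gray → back edge
Back edge closes the cycle 1 → 7 → 11 → 12 → 4 → 14 → 9 → 10 → 1; its vertices are {1, 4, 7, 9, 10, 11, 12, 14}.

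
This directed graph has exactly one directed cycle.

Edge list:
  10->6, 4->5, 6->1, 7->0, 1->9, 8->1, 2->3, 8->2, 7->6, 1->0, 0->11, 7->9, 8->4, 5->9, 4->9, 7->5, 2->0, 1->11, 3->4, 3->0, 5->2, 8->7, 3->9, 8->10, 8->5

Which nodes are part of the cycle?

2, 3, 4, 5

DFS with gray/black marking from 2:
2 gray
  3 gray
    9 gray
    9 black
    4 gray
      5 gray
        5→9: 9 black — skip
        5→2: 2 is gray → back edge
Back edge closes the cycle 2 → 3 → 4 → 5 → 2; its vertices are {2, 3, 4, 5}.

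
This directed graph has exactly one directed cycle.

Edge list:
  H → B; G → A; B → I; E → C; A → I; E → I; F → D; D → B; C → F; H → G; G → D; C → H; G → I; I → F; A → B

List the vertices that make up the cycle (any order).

B, D, F, I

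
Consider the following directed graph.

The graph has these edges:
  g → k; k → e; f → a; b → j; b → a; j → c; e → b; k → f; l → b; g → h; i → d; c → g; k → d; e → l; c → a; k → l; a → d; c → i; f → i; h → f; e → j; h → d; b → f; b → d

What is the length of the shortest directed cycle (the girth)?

5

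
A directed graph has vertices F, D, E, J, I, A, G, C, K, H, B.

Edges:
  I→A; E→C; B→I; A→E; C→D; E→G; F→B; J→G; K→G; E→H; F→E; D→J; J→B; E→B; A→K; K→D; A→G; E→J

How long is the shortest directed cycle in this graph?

For each vertex v, BFS finds the shortest path from v back to v.
The shortest such closed walk is E → B → I → A → E, length 4.

4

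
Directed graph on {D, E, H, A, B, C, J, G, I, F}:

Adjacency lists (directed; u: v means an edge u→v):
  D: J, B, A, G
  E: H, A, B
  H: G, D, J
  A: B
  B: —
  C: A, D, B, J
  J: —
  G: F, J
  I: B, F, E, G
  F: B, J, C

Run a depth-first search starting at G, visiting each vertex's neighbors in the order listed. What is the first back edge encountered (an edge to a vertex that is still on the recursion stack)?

DFS from G (visiting each vertex's neighbors in the order listed); mark gray on enter, black on exit:
G gray
  F gray
    B gray
    B black
    J gray
    J black
    C gray
      A gray
        A→B: B black — skip
      A black
      D gray
        D→J: J black — skip
        D→B: B black — skip
        D→A: A black — skip
        D→G: G is gray → back edge
First back edge: D → G.

D→G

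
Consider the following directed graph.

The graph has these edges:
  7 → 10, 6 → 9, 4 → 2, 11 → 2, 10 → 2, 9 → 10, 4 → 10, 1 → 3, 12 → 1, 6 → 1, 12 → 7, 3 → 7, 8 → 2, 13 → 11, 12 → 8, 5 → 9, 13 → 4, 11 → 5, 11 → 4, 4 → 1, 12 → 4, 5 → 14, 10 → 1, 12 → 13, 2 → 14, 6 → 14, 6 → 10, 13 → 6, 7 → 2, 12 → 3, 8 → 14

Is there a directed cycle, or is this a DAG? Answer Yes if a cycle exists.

Yes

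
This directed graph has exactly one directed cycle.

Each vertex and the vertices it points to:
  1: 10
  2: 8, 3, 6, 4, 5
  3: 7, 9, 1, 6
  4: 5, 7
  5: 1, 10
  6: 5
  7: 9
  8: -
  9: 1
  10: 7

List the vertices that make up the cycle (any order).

DFS with gray/black marking from 7:
7 gray
  9 gray
    1 gray
      10 gray
        10→7: 7 is gray → back edge
Back edge closes the cycle 7 → 9 → 1 → 10 → 7; its vertices are {1, 7, 9, 10}.

1, 7, 9, 10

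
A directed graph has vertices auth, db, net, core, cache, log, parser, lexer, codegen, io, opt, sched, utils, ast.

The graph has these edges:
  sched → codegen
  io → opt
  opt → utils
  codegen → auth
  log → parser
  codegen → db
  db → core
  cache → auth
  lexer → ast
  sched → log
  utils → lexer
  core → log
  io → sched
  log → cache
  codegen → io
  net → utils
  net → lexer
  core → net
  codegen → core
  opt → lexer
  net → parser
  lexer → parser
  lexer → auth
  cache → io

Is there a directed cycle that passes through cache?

Yes

cache is on a cycle iff cache can reach itself via ≥1 edge.
cache → io → sched → log → cache — yes.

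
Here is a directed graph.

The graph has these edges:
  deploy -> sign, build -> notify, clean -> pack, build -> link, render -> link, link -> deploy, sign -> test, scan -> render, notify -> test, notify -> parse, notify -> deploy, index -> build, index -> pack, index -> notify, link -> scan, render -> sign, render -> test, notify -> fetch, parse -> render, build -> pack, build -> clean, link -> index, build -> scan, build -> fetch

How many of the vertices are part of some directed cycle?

A vertex is on a directed cycle iff it belongs to a strongly connected component of size ≥ 2 (or has a self-loop).
The vertices on cycles are {link, scan, build, index, parse, notify, render} — 7 in total.

7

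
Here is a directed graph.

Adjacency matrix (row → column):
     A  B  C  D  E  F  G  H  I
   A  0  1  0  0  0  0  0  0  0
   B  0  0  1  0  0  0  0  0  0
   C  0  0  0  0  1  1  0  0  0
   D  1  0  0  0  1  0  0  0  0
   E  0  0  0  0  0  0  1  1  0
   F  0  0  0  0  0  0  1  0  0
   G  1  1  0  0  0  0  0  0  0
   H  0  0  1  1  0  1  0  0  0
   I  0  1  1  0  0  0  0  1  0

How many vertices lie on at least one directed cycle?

8

A vertex is on a directed cycle iff it belongs to a strongly connected component of size ≥ 2 (or has a self-loop).
The vertices on cycles are {A, B, C, D, E, F, G, H} — 8 in total.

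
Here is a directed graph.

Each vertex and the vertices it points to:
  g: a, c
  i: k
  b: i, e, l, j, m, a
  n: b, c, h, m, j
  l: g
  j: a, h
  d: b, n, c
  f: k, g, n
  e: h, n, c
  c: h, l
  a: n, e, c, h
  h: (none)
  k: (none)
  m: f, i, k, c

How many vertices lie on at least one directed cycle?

10

A vertex is on a directed cycle iff it belongs to a strongly connected component of size ≥ 2 (or has a self-loop).
The vertices on cycles are {a, b, c, e, f, g, j, l, m, n} — 10 in total.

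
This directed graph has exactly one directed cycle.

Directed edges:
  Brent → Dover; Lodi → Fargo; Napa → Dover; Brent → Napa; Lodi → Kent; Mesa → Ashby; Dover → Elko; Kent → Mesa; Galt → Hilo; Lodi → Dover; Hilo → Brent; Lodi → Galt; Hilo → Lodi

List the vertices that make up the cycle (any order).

Galt, Hilo, Lodi

DFS with gray/black marking from Lodi:
Lodi gray
  Kent gray
    Mesa gray
      Ashby gray
      Ashby black
    Mesa black
  Kent black
  Fargo gray
  Fargo black
  Galt gray
    Hilo gray
      Hilo→Lodi: Lodi is gray → back edge
Back edge closes the cycle Lodi → Galt → Hilo → Lodi; its vertices are {Galt, Hilo, Lodi}.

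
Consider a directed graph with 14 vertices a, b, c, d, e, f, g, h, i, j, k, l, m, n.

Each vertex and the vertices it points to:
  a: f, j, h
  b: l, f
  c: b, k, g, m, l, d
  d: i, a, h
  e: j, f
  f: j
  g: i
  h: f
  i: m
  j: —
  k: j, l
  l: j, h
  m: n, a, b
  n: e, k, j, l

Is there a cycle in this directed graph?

DFS with white/gray/black marking, starting from d:
d gray
  i gray
    m gray
      n gray
        e gray
          j gray
          j black
          f gray
            f→j: j black — skip
          f black
        e black
        k gray
          k→j: j black — skip
          l gray
            l→j: j black — skip
            h gray
              h→f: f black — skip
            h black
          l black
        k black
        n→j: j black — skip
        n→l: l black — skip
      n black
      a gray
        a→f: f black — skip
        a→j: j black — skip
        a→h: h black — skip
      a black
      b gray
        b→l: l black — skip
        b→f: f black — skip
      b black
    m black
  i black
  d→a: a black — skip
  d→h: h black — skip
d black
c gray
  c→b: b black — skip
  c→k: k black — skip
  g gray
    g→i: i black — skip
  g black
  c→m: m black — skip
  c→l: l black — skip
  c→d: d black — skip
c black
Every edge goes to a white or black vertex — no back edge, so the graph is acyclic.

No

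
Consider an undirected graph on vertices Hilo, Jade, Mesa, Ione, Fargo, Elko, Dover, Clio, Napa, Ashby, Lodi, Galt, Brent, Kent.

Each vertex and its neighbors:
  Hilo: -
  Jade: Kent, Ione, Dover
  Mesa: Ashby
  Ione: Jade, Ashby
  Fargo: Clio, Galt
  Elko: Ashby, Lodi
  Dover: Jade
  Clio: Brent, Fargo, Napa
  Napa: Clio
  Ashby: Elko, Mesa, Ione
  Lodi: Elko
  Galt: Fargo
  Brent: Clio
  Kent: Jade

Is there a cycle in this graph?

DFS, tracking each vertex's parent; an edge to a visited non-parent vertex closes a cycle.
Start from Elko:
visit Elko (parent –)
  visit Ashby (parent Elko)
    Ashby–Elko: parent, skip
    visit Mesa (parent Ashby)
      Mesa–Ashby: parent, skip
    visit Ione (parent Ashby)
      visit Jade (parent Ione)
        visit Kent (parent Jade)
          Kent–Jade: parent, skip
        Jade–Ione: parent, skip
        visit Dover (parent Jade)
          Dover–Jade: parent, skip
      Ione–Ashby: parent, skip
  visit Lodi (parent Elko)
    Lodi–Elko: parent, skip
visit Hilo (parent –)
visit Fargo (parent –)
  visit Clio (parent Fargo)
    visit Brent (parent Clio)
      Brent–Clio: parent, skip
    Clio–Fargo: parent, skip
    visit Napa (parent Clio)
      Napa–Clio: parent, skip
  visit Galt (parent Fargo)
    Galt–Fargo: parent, skip
No non-parent visited neighbor found — the graph is a forest.

No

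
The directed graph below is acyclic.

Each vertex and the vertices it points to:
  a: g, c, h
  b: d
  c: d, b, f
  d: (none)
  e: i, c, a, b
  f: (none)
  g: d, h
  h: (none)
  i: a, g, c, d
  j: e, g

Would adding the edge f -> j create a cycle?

Yes

Adding f→j creates a cycle iff j can already reach f.
Path from j: j → e → c → f.
So j → … → f → j is a cycle.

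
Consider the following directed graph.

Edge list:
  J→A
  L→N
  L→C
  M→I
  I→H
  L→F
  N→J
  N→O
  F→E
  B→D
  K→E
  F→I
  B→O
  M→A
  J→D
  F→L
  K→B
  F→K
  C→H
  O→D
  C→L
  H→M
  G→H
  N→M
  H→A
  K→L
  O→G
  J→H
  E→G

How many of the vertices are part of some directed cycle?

7

A vertex is on a directed cycle iff it belongs to a strongly connected component of size ≥ 2 (or has a self-loop).
The vertices on cycles are {C, F, H, I, K, L, M} — 7 in total.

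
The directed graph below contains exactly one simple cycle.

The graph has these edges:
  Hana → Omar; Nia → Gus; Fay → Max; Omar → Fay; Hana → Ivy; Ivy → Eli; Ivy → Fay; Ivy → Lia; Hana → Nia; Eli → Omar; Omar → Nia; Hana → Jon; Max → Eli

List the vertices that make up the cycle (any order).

DFS with gray/black marking from Omar:
Omar gray
  Nia gray
    Gus gray
    Gus black
  Nia black
  Fay gray
    Max gray
      Eli gray
        Eli→Omar: Omar is gray → back edge
Back edge closes the cycle Omar → Fay → Max → Eli → Omar; its vertices are {Eli, Fay, Max, Omar}.

Eli, Fay, Max, Omar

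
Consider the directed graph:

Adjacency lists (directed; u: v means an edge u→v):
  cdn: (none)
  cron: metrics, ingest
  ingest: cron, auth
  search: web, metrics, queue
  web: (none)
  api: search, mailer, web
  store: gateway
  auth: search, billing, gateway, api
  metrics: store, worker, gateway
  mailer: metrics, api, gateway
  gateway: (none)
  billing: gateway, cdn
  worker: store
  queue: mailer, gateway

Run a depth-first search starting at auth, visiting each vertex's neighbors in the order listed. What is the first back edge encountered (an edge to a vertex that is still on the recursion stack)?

api->search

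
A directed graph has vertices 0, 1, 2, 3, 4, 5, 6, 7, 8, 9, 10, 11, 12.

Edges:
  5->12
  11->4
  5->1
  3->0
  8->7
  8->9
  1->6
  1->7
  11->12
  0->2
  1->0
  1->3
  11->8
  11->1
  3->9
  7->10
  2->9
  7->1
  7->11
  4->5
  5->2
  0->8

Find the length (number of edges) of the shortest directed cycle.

For each vertex v, BFS finds the shortest path from v back to v.
The shortest such closed walk is 7 → 1 → 7, length 2.

2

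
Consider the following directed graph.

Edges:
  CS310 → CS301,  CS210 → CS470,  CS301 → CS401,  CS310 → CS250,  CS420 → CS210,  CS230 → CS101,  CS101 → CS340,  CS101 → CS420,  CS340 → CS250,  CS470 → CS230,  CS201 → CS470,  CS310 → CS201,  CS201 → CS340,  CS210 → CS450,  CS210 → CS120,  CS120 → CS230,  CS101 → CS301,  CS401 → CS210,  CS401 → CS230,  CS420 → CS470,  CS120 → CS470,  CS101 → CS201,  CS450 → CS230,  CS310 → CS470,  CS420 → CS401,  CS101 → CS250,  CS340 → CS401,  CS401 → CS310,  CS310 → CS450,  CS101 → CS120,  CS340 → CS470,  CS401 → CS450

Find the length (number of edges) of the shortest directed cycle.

For each vertex v, BFS finds the shortest path from v back to v.
The shortest such closed walk is CS101 → CS120 → CS230 → CS101, length 3.

3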